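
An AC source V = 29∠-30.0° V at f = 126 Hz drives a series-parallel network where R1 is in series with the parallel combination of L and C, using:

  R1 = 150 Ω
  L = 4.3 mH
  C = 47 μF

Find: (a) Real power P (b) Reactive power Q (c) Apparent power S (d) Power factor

Step 1 — Angular frequency: ω = 2π·f = 2π·126 = 791.7 rad/s.
Step 2 — Component impedances:
  R1: Z = R = 150 Ω
  L: Z = jωL = j·791.7·0.0043 = 0 + j3.404 Ω
  C: Z = 1/(jωC) = -j/(ω·C) = 0 - j26.88 Ω
Step 3 — Parallel branch: L || C = 1/(1/L + 1/C) = 0 + j3.898 Ω.
Step 4 — Series with R1: Z_total = R1 + (L || C) = 150 + j3.898 Ω = 150.1∠1.5° Ω.
Step 5 — Source phasor: V = 29∠-30.0° V = 25.11 - j14.5 V.
Step 6 — Current: I = V / Z = 0.1648 - j0.1009 A = 0.1933∠-31.5° A.
Step 7 — Complex power: S = V·I* = 5.603 + j0.1456 VA.
Step 8 — Real power: P = Re(S) = 5.603 W.
Step 9 — Reactive power: Q = Im(S) = 0.1456 VAR.
Step 10 — Apparent power: |S| = 5.605 VA.
Step 11 — Power factor: PF = P/|S| = 0.9997 (lagging).

(a) P = 5.603 W  (b) Q = 0.1456 VAR  (c) S = 5.605 VA  (d) PF = 0.9997 (lagging)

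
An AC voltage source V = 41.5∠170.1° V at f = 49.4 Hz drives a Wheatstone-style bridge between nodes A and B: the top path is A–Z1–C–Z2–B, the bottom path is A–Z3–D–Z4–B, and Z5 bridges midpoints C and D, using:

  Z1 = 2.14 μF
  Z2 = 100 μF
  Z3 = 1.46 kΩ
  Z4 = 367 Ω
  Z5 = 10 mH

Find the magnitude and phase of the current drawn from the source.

Step 1 — Angular frequency: ω = 2π·f = 2π·49.4 = 310.4 rad/s.
Step 2 — Component impedances:
  Z1: Z = 1/(jωC) = -j/(ω·C) = 0 - j1505 Ω
  Z2: Z = 1/(jωC) = -j/(ω·C) = 0 - j32.22 Ω
  Z3: Z = R = 1460 Ω
  Z4: Z = R = 367 Ω
  Z5: Z = jωL = j·310.4·0.01 = 0 + j3.104 Ω
Step 3 — Bridge requires nodal analysis (the Z5 bridge couples midpoints C and D, so the two paths cannot be reduced to a simple series/parallel combination). Setting node B to ground and injecting 1 A at node A, the 3-node admittance system at A, C, D solves to V_A = Z_AB = 756.5 - j761.4 Ω = 1073∠-45.2° Ω.
Step 4 — Source phasor: V = 41.5∠170.1° V = -40.88 + j7.135 V.
Step 5 — Ohm's law: I = V / Z_total = (-40.88 + j7.135) / (756.5 - j761.4) = -0.03156 - j0.02233 A.
Step 6 — Convert to polar: |I| = 0.03867 A, ∠I = -144.7°.

I = 0.03867∠-144.7° A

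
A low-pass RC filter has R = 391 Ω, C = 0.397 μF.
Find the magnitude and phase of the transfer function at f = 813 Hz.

Step 1 — Angular frequency: ω = 2π·813 = 5108 rad/s.
Step 2 — Transfer function: H(jω) = 1/(1 + jωRC).
Step 3 — Denominator: 1 + jωRC = 1 + j·5108·391·3.97e-07 = 1 + j0.7929.
Step 4 — H = 0.614 - j0.4868.
Step 5 — Magnitude: |H| = 0.7836 (-2.1 dB); phase: φ = -38.4°.

|H| = 0.7836 (-2.1 dB), φ = -38.4°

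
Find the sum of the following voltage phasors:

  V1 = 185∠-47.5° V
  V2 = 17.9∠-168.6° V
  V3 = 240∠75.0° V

Step 1 — Convert each phasor to rectangular form:
  V1 = 185·(cos(-47.5°) + j·sin(-47.5°)) = 125 - j136.4 V
  V2 = 17.9·(cos(-168.6°) + j·sin(-168.6°)) = -17.55 - j3.538 V
  V3 = 240·(cos(75.0°) + j·sin(75.0°)) = 62.12 + j231.8 V
Step 2 — Sum components: V_total = 169.6 + j91.89 V.
Step 3 — Convert to polar: |V_total| = 192.9 V, ∠V_total = 28.5°.

V_total = 192.9∠28.5° V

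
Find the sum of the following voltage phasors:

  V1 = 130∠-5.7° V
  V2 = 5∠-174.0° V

Step 1 — Convert each phasor to rectangular form:
  V1 = 130·(cos(-5.7°) + j·sin(-5.7°)) = 129.4 - j12.91 V
  V2 = 5·(cos(-174.0°) + j·sin(-174.0°)) = -4.973 - j0.5226 V
Step 2 — Sum components: V_total = 124.4 - j13.43 V.
Step 3 — Convert to polar: |V_total| = 125.1 V, ∠V_total = -6.2°.

V_total = 125.1∠-6.2° V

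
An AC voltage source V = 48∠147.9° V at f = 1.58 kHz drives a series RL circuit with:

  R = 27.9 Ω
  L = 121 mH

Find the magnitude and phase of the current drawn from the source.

Step 1 — Angular frequency: ω = 2π·f = 2π·1580 = 9927 rad/s.
Step 2 — Component impedances:
  R: Z = R = 27.9 Ω
  L: Z = jωL = j·9927·0.121 = 0 + j1201 Ω
Step 3 — Series combination: Z_total = R + L = 27.9 + j1201 Ω = 1202∠88.7° Ω.
Step 4 — Source phasor: V = 48∠147.9° V = -40.66 + j25.51 V.
Step 5 — Ohm's law: I = V / Z_total = (-40.66 + j25.51) / (27.9 + j1201) = 0.02044 + j0.03433 A.
Step 6 — Convert to polar: |I| = 0.03995 A, ∠I = 59.2°.

I = 0.03995∠59.2° A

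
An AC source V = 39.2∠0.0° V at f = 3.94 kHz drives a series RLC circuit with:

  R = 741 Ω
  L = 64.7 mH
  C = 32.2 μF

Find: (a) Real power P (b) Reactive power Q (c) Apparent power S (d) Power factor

Step 1 — Angular frequency: ω = 2π·f = 2π·3940 = 2.476e+04 rad/s.
Step 2 — Component impedances:
  R: Z = R = 741 Ω
  L: Z = jωL = j·2.476e+04·0.0647 = 0 + j1602 Ω
  C: Z = 1/(jωC) = -j/(ω·C) = 0 - j1.254 Ω
Step 3 — Series combination: Z_total = R + L + C = 741 + j1600 Ω = 1764∠65.2° Ω.
Step 4 — Source phasor: V = 39.2∠0.0° V = 39.2 V.
Step 5 — Current: I = V / Z = 0.009338 - j0.02017 A = 0.02223∠-65.2° A.
Step 6 — Complex power: S = V·I* = 0.3661 + j0.7906 VA.
Step 7 — Real power: P = Re(S) = 0.3661 W.
Step 8 — Reactive power: Q = Im(S) = 0.7906 VAR.
Step 9 — Apparent power: |S| = 0.8713 VA.
Step 10 — Power factor: PF = P/|S| = 0.4201 (lagging).

(a) P = 0.3661 W  (b) Q = 0.7906 VAR  (c) S = 0.8713 VA  (d) PF = 0.4201 (lagging)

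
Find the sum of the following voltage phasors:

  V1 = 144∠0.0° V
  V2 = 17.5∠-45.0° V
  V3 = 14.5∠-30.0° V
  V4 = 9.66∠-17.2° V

Step 1 — Convert each phasor to rectangular form:
  V1 = 144·(cos(0.0°) + j·sin(0.0°)) = 144 V
  V2 = 17.5·(cos(-45.0°) + j·sin(-45.0°)) = 12.37 - j12.37 V
  V3 = 14.5·(cos(-30.0°) + j·sin(-30.0°)) = 12.56 - j7.25 V
  V4 = 9.66·(cos(-17.2°) + j·sin(-17.2°)) = 9.228 - j2.857 V
Step 2 — Sum components: V_total = 178.2 - j22.48 V.
Step 3 — Convert to polar: |V_total| = 179.6 V, ∠V_total = -7.2°.

V_total = 179.6∠-7.2° V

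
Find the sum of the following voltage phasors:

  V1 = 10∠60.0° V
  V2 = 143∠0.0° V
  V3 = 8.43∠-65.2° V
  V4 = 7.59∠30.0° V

Step 1 — Convert each phasor to rectangular form:
  V1 = 10·(cos(60.0°) + j·sin(60.0°)) = 5 + j8.66 V
  V2 = 143·(cos(0.0°) + j·sin(0.0°)) = 143 V
  V3 = 8.43·(cos(-65.2°) + j·sin(-65.2°)) = 3.536 - j7.653 V
  V4 = 7.59·(cos(30.0°) + j·sin(30.0°)) = 6.573 + j3.795 V
Step 2 — Sum components: V_total = 158.1 + j4.803 V.
Step 3 — Convert to polar: |V_total| = 158.2 V, ∠V_total = 1.7°.

V_total = 158.2∠1.7° V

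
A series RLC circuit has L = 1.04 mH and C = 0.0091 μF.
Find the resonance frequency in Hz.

Step 1 — Resonance condition Im(Z)=0 gives ω₀ = 1/√(LC).
Step 2 — ω₀ = 1/√(0.00104·9.1e-09) = 3.251e+05 rad/s.
Step 3 — f₀ = ω₀/(2π) = 5.173e+04 Hz.

f₀ = 5.173e+04 Hz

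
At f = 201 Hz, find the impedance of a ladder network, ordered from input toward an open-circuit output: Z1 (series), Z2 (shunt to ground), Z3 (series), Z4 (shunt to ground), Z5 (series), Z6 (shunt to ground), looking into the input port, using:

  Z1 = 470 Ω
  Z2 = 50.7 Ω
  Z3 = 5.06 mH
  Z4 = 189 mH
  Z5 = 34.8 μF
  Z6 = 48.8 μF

Step 1 — Angular frequency: ω = 2π·f = 2π·201 = 1263 rad/s.
Step 2 — Component impedances:
  Z1: Z = R = 470 Ω
  Z2: Z = R = 50.7 Ω
  Z3: Z = jωL = j·1263·0.00506 = 0 + j6.39 Ω
  Z4: Z = jωL = j·1263·0.189 = 0 + j238.7 Ω
  Z5: Z = 1/(jωC) = -j/(ω·C) = 0 - j22.75 Ω
  Z6: Z = 1/(jωC) = -j/(ω·C) = 0 - j16.23 Ω
Step 3 — Ladder network (open output): work backward from the far end, alternating series and parallel combinations. Z_in = 489.6 - j24.68 Ω = 490.2∠-2.9° Ω.

Z = 489.6 - j24.68 Ω = 490.2∠-2.9° Ω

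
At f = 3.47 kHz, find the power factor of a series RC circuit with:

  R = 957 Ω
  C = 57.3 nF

Step 1 — Angular frequency: ω = 2π·f = 2π·3470 = 2.18e+04 rad/s.
Step 2 — Component impedances:
  R: Z = R = 957 Ω
  C: Z = 1/(jωC) = -j/(ω·C) = 0 - j800.5 Ω
Step 3 — Series combination: Z_total = R + C = 957 - j800.5 Ω = 1248∠-39.9° Ω.
Step 4 — Power factor: PF = cos(φ) = Re(Z)/|Z| = 957/1247.6 = 0.7671.
Step 5 — Type: Im(Z) = -800.5 ⇒ leading (phase φ = -39.9°).

PF = 0.7671 (leading, φ = -39.9°)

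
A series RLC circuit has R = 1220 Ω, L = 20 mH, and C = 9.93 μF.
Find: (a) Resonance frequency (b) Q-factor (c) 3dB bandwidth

Step 1 — Resonance condition Im(Z)=0 gives ω₀ = 1/√(LC).
Step 2 — ω₀ = 1/√(0.02·9.93e-06) = 2244 rad/s.
Step 3 — f₀ = ω₀/(2π) = 357.1 Hz.
Step 4 — Series Q: Q = ω₀L/R = 2244·0.02/1220 = 0.03679.
Step 5 — 3dB bandwidth: Δω = ω₀/Q = 6.1e+04 rad/s; BW = Δω/(2π) = 9708 Hz.

(a) f₀ = 357.1 Hz  (b) Q = 0.03679  (c) BW = 9708 Hz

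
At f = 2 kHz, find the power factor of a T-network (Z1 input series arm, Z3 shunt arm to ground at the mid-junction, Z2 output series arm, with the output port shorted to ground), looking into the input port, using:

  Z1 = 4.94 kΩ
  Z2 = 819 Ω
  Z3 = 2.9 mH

Step 1 — Angular frequency: ω = 2π·f = 2π·2000 = 1.257e+04 rad/s.
Step 2 — Component impedances:
  Z1: Z = R = 4940 Ω
  Z2: Z = R = 819 Ω
  Z3: Z = jωL = j·1.257e+04·0.0029 = 0 + j36.44 Ω
Step 3 — With the output port shorted to ground, the output series arm Z2 runs from the junction to ground; the shunt arm Z3 also runs from the junction to ground. They appear in parallel: Z3 || Z2 = 1.618 + j36.37 Ω.
Step 4 — Series with input arm Z1: Z_in = Z1 + (Z3 || Z2) = 4942 + j36.37 Ω = 4942∠0.4° Ω.
Step 5 — Power factor: PF = cos(φ) = Re(Z)/|Z| = 4942/4942 = 1.
Step 6 — Type: Im(Z) = 36.37 ⇒ lagging (phase φ = 0.4°).

PF = 1 (lagging, φ = 0.4°)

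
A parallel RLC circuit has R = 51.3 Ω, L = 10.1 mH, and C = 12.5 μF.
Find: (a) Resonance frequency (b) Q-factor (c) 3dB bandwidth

Step 1 — Resonance: ω₀ = 1/√(LC) = 1/√(0.0101·1.25e-05) = 2814 rad/s.
Step 2 — f₀ = ω₀/(2π) = 447.9 Hz.
Step 3 — Parallel Q: Q = R/(ω₀L) = 51.3/(2814·0.0101) = 1.805.
Step 4 — Bandwidth: Δω = ω₀/Q = 1559 rad/s; BW = Δω/(2π) = 248.2 Hz.

(a) f₀ = 447.9 Hz  (b) Q = 1.805  (c) BW = 248.2 Hz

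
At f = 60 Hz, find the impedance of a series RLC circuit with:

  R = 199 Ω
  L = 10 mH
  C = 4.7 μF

Step 1 — Angular frequency: ω = 2π·f = 2π·60 = 377 rad/s.
Step 2 — Component impedances:
  R: Z = R = 199 Ω
  L: Z = jωL = j·377·0.01 = 0 + j3.77 Ω
  C: Z = 1/(jωC) = -j/(ω·C) = 0 - j564.4 Ω
Step 3 — Series combination: Z_total = R + L + C = 199 - j560.6 Ω = 594.9∠-70.5° Ω.

Z = 199 - j560.6 Ω = 594.9∠-70.5° Ω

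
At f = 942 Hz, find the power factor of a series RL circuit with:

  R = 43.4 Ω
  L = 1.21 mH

Step 1 — Angular frequency: ω = 2π·f = 2π·942 = 5919 rad/s.
Step 2 — Component impedances:
  R: Z = R = 43.4 Ω
  L: Z = jωL = j·5919·0.00121 = 0 + j7.162 Ω
Step 3 — Series combination: Z_total = R + L = 43.4 + j7.162 Ω = 43.99∠9.4° Ω.
Step 4 — Power factor: PF = cos(φ) = Re(Z)/|Z| = 43.4/43.987 = 0.9867.
Step 5 — Type: Im(Z) = 7.162 ⇒ lagging (phase φ = 9.4°).

PF = 0.9867 (lagging, φ = 9.4°)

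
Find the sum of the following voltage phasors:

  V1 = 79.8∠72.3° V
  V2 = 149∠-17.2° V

Step 1 — Convert each phasor to rectangular form:
  V1 = 79.8·(cos(72.3°) + j·sin(72.3°)) = 24.26 + j76.02 V
  V2 = 149·(cos(-17.2°) + j·sin(-17.2°)) = 142.3 - j44.06 V
Step 2 — Sum components: V_total = 166.6 + j31.96 V.
Step 3 — Convert to polar: |V_total| = 169.6 V, ∠V_total = 10.9°.

V_total = 169.6∠10.9° V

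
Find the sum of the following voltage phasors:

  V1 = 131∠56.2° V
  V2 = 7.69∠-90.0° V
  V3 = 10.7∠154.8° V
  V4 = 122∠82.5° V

Step 1 — Convert each phasor to rectangular form:
  V1 = 131·(cos(56.2°) + j·sin(56.2°)) = 72.87 + j108.9 V
  V2 = 7.69·(cos(-90.0°) + j·sin(-90.0°)) = 0 - j7.69 V
  V3 = 10.7·(cos(154.8°) + j·sin(154.8°)) = -9.682 + j4.556 V
  V4 = 122·(cos(82.5°) + j·sin(82.5°)) = 15.92 + j121 V
Step 2 — Sum components: V_total = 79.12 + j226.7 V.
Step 3 — Convert to polar: |V_total| = 240.1 V, ∠V_total = 70.8°.

V_total = 240.1∠70.8° V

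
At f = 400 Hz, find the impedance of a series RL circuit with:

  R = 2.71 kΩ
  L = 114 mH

Step 1 — Angular frequency: ω = 2π·f = 2π·400 = 2513 rad/s.
Step 2 — Component impedances:
  R: Z = R = 2710 Ω
  L: Z = jωL = j·2513·0.114 = 0 + j286.5 Ω
Step 3 — Series combination: Z_total = R + L = 2710 + j286.5 Ω = 2725∠6.0° Ω.

Z = 2710 + j286.5 Ω = 2725∠6.0° Ω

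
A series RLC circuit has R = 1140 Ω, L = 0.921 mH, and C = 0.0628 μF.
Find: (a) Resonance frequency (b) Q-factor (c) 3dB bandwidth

Step 1 — Resonance condition Im(Z)=0 gives ω₀ = 1/√(LC).
Step 2 — ω₀ = 1/√(0.000921·6.28e-08) = 1.315e+05 rad/s.
Step 3 — f₀ = ω₀/(2π) = 2.093e+04 Hz.
Step 4 — Series Q: Q = ω₀L/R = 1.315e+05·0.000921/1140 = 0.1062.
Step 5 — 3dB bandwidth: Δω = ω₀/Q = 1.238e+06 rad/s; BW = Δω/(2π) = 1.97e+05 Hz.

(a) f₀ = 2.093e+04 Hz  (b) Q = 0.1062  (c) BW = 1.97e+05 Hz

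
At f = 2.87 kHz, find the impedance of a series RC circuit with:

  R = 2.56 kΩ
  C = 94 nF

Step 1 — Angular frequency: ω = 2π·f = 2π·2870 = 1.803e+04 rad/s.
Step 2 — Component impedances:
  R: Z = R = 2560 Ω
  C: Z = 1/(jωC) = -j/(ω·C) = 0 - j589.9 Ω
Step 3 — Series combination: Z_total = R + C = 2560 - j589.9 Ω = 2627∠-13.0° Ω.

Z = 2560 - j589.9 Ω = 2627∠-13.0° Ω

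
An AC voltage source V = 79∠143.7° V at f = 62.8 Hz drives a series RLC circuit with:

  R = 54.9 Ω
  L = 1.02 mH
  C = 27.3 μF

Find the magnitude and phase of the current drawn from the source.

Step 1 — Angular frequency: ω = 2π·f = 2π·62.8 = 394.6 rad/s.
Step 2 — Component impedances:
  R: Z = R = 54.9 Ω
  L: Z = jωL = j·394.6·0.00102 = 0 + j0.4025 Ω
  C: Z = 1/(jωC) = -j/(ω·C) = 0 - j92.83 Ω
Step 3 — Series combination: Z_total = R + L + C = 54.9 - j92.43 Ω = 107.5∠-59.3° Ω.
Step 4 — Source phasor: V = 79∠143.7° V = -63.67 + j46.77 V.
Step 5 — Ohm's law: I = V / Z_total = (-63.67 + j46.77) / (54.9 - j92.43) = -0.6765 - j0.287 A.
Step 6 — Convert to polar: |I| = 0.7349 A, ∠I = -157.0°.

I = 0.7349∠-157.0° A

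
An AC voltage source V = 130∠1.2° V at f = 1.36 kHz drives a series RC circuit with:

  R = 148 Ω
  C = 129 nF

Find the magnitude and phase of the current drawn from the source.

Step 1 — Angular frequency: ω = 2π·f = 2π·1360 = 8545 rad/s.
Step 2 — Component impedances:
  R: Z = R = 148 Ω
  C: Z = 1/(jωC) = -j/(ω·C) = 0 - j907.2 Ω
Step 3 — Series combination: Z_total = R + C = 148 - j907.2 Ω = 919.2∠-80.7° Ω.
Step 4 — Source phasor: V = 130∠1.2° V = 130 + j2.723 V.
Step 5 — Ohm's law: I = V / Z_total = (130 + j2.723) / (148 - j907.2) = 0.01984 + j0.14 A.
Step 6 — Convert to polar: |I| = 0.1414 A, ∠I = 81.9°.

I = 0.1414∠81.9° A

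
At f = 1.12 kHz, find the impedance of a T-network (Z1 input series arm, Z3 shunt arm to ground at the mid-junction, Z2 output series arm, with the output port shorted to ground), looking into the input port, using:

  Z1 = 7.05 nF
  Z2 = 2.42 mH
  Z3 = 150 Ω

Step 1 — Angular frequency: ω = 2π·f = 2π·1120 = 7037 rad/s.
Step 2 — Component impedances:
  Z1: Z = 1/(jωC) = -j/(ω·C) = 0 - j2.016e+04 Ω
  Z2: Z = jωL = j·7037·0.00242 = 0 + j17.03 Ω
  Z3: Z = R = 150 Ω
Step 3 — With the output port shorted to ground, the output series arm Z2 runs from the junction to ground; the shunt arm Z3 also runs from the junction to ground. They appear in parallel: Z3 || Z2 = 1.909 + j16.81 Ω.
Step 4 — Series with input arm Z1: Z_in = Z1 + (Z3 || Z2) = 1.909 - j2.014e+04 Ω = 2.014e+04∠-90.0° Ω.

Z = 1.909 - j2.014e+04 Ω = 2.014e+04∠-90.0° Ω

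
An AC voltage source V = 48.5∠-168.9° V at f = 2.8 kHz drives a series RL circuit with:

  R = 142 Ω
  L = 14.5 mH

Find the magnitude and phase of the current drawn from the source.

Step 1 — Angular frequency: ω = 2π·f = 2π·2800 = 1.759e+04 rad/s.
Step 2 — Component impedances:
  R: Z = R = 142 Ω
  L: Z = jωL = j·1.759e+04·0.0145 = 0 + j255.1 Ω
Step 3 — Series combination: Z_total = R + L = 142 + j255.1 Ω = 292∠60.9° Ω.
Step 4 — Source phasor: V = 48.5∠-168.9° V = -47.59 - j9.337 V.
Step 5 — Ohm's law: I = V / Z_total = (-47.59 - j9.337) / (142 + j255.1) = -0.1072 + j0.1269 A.
Step 6 — Convert to polar: |I| = 0.1661 A, ∠I = 130.2°.

I = 0.1661∠130.2° A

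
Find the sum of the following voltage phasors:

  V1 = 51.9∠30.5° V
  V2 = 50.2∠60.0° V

Step 1 — Convert each phasor to rectangular form:
  V1 = 51.9·(cos(30.5°) + j·sin(30.5°)) = 44.72 + j26.34 V
  V2 = 50.2·(cos(60.0°) + j·sin(60.0°)) = 25.1 + j43.47 V
Step 2 — Sum components: V_total = 69.82 + j69.82 V.
Step 3 — Convert to polar: |V_total| = 98.74 V, ∠V_total = 45.0°.

V_total = 98.74∠45.0° V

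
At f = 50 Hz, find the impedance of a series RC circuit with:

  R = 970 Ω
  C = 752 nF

Step 1 — Angular frequency: ω = 2π·f = 2π·50 = 314.2 rad/s.
Step 2 — Component impedances:
  R: Z = R = 970 Ω
  C: Z = 1/(jωC) = -j/(ω·C) = 0 - j4233 Ω
Step 3 — Series combination: Z_total = R + C = 970 - j4233 Ω = 4343∠-77.1° Ω.

Z = 970 - j4233 Ω = 4343∠-77.1° Ω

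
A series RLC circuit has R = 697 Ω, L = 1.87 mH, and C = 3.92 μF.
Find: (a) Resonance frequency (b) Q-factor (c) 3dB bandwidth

Step 1 — Resonance: ω₀ = 1/√(LC) = 1/√(0.00187·3.92e-06) = 1.168e+04 rad/s.
Step 2 — f₀ = ω₀/(2π) = 1859 Hz.
Step 3 — Series Q: Q = ω₀L/R = 1.168e+04·0.00187/697 = 0.03134.
Step 4 — Bandwidth: Δω = ω₀/Q = 3.727e+05 rad/s; BW = Δω/(2π) = 5.932e+04 Hz.

(a) f₀ = 1859 Hz  (b) Q = 0.03134  (c) BW = 5.932e+04 Hz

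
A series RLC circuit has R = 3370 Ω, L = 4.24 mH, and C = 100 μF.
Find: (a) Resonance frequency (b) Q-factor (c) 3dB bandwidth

Step 1 — Resonance condition Im(Z)=0 gives ω₀ = 1/√(LC).
Step 2 — ω₀ = 1/√(0.00424·0.0001) = 1536 rad/s.
Step 3 — f₀ = ω₀/(2π) = 244.4 Hz.
Step 4 — Series Q: Q = ω₀L/R = 1536·0.00424/3370 = 0.001932.
Step 5 — 3dB bandwidth: Δω = ω₀/Q = 7.948e+05 rad/s; BW = Δω/(2π) = 1.265e+05 Hz.

(a) f₀ = 244.4 Hz  (b) Q = 0.001932  (c) BW = 1.265e+05 Hz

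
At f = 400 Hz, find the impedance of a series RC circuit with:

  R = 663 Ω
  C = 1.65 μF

Step 1 — Angular frequency: ω = 2π·f = 2π·400 = 2513 rad/s.
Step 2 — Component impedances:
  R: Z = R = 663 Ω
  C: Z = 1/(jωC) = -j/(ω·C) = 0 - j241.1 Ω
Step 3 — Series combination: Z_total = R + C = 663 - j241.1 Ω = 705.5∠-20.0° Ω.

Z = 663 - j241.1 Ω = 705.5∠-20.0° Ω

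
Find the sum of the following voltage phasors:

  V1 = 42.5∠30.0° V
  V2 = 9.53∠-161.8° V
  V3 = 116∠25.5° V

Step 1 — Convert each phasor to rectangular form:
  V1 = 42.5·(cos(30.0°) + j·sin(30.0°)) = 36.81 + j21.25 V
  V2 = 9.53·(cos(-161.8°) + j·sin(-161.8°)) = -9.053 - j2.977 V
  V3 = 116·(cos(25.5°) + j·sin(25.5°)) = 104.7 + j49.94 V
Step 2 — Sum components: V_total = 132.5 + j68.21 V.
Step 3 — Convert to polar: |V_total| = 149 V, ∠V_total = 27.2°.

V_total = 149∠27.2° V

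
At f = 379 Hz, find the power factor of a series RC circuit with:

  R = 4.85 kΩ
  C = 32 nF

Step 1 — Angular frequency: ω = 2π·f = 2π·379 = 2381 rad/s.
Step 2 — Component impedances:
  R: Z = R = 4850 Ω
  C: Z = 1/(jωC) = -j/(ω·C) = 0 - j1.312e+04 Ω
Step 3 — Series combination: Z_total = R + C = 4850 - j1.312e+04 Ω = 1.399e+04∠-69.7° Ω.
Step 4 — Power factor: PF = cos(φ) = Re(Z)/|Z| = 4850/1.399e+04 = 0.3467.
Step 5 — Type: Im(Z) = -1.312e+04 ⇒ leading (phase φ = -69.7°).

PF = 0.3467 (leading, φ = -69.7°)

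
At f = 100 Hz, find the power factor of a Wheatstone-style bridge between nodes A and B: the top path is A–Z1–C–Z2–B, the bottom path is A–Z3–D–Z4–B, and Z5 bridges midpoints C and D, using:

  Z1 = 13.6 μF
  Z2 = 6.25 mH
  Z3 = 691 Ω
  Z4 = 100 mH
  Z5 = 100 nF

Step 1 — Angular frequency: ω = 2π·f = 2π·100 = 628.3 rad/s.
Step 2 — Component impedances:
  Z1: Z = 1/(jωC) = -j/(ω·C) = 0 - j117 Ω
  Z2: Z = jωL = j·628.3·0.00625 = 0 + j3.927 Ω
  Z3: Z = R = 691 Ω
  Z4: Z = jωL = j·628.3·0.1 = 0 + j62.83 Ω
  Z5: Z = 1/(jωC) = -j/(ω·C) = 0 - j1.592e+04 Ω
Step 3 — Bridge requires nodal analysis (the Z5 bridge couples midpoints C and D, so the two paths cannot be reduced to a simple series/parallel combination). Setting node B to ground and injecting 1 A at node A, the 3-node admittance system at A, C, D solves to V_A = Z_AB = 18.41 - j111.8 Ω = 113.3∠-80.6° Ω.
Step 4 — Power factor: PF = cos(φ) = Re(Z)/|Z| = 18.41/113.3 = 0.1625.
Step 5 — Type: Im(Z) = -111.8 ⇒ leading (phase φ = -80.6°).

PF = 0.1625 (leading, φ = -80.6°)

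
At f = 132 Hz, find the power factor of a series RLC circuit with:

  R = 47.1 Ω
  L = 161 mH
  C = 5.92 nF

Step 1 — Angular frequency: ω = 2π·f = 2π·132 = 829.4 rad/s.
Step 2 — Component impedances:
  R: Z = R = 47.1 Ω
  L: Z = jωL = j·829.4·0.161 = 0 + j133.5 Ω
  C: Z = 1/(jωC) = -j/(ω·C) = 0 - j2.037e+05 Ω
Step 3 — Series combination: Z_total = R + L + C = 47.1 - j2.035e+05 Ω = 2.035e+05∠-90.0° Ω.
Step 4 — Power factor: PF = cos(φ) = Re(Z)/|Z| = 47.1/2.035e+05 = 0.0002314.
Step 5 — Type: Im(Z) = -2.035e+05 ⇒ leading (phase φ = -90.0°).

PF = 0.0002314 (leading, φ = -90.0°)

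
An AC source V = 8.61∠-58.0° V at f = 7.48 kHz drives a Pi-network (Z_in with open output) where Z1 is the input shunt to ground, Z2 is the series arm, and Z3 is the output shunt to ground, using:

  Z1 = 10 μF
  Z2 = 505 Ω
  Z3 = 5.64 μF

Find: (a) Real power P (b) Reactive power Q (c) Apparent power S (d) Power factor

Step 1 — Angular frequency: ω = 2π·f = 2π·7480 = 4.7e+04 rad/s.
Step 2 — Component impedances:
  Z1: Z = 1/(jωC) = -j/(ω·C) = 0 - j2.128 Ω
  Z2: Z = R = 505 Ω
  Z3: Z = 1/(jωC) = -j/(ω·C) = 0 - j3.773 Ω
Step 3 — With open output, the series arm Z2 and the output shunt Z3 appear in series to ground: Z2 + Z3 = 505 - j3.773 Ω.
Step 4 — Parallel with input shunt Z1: Z_in = Z1 || (Z2 + Z3) = 0.008964 - j2.128 Ω = 2.128∠-89.8° Ω.
Step 5 — Source phasor: V = 8.61∠-58.0° V = 4.563 - j7.302 V.
Step 6 — Current: I = V / Z = 3.441 + j2.13 A = 4.047∠31.8° A.
Step 7 — Complex power: S = V·I* = 0.1468 - j34.84 VA.
Step 8 — Real power: P = Re(S) = 0.1468 W.
Step 9 — Reactive power: Q = Im(S) = -34.84 VAR.
Step 10 — Apparent power: |S| = 34.84 VA.
Step 11 — Power factor: PF = P/|S| = 0.004213 (leading).

(a) P = 0.1468 W  (b) Q = -34.84 VAR  (c) S = 34.84 VA  (d) PF = 0.004213 (leading)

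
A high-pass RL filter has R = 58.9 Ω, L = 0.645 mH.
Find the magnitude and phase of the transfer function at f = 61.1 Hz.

Step 1 — Angular frequency: ω = 2π·61.1 = 383.9 rad/s.
Step 2 — Transfer function: H(jω) = jωL/(R + jωL).
Step 3 — Numerator jωL = j·0.2476; denominator R + jωL = 58.9 + j0.2476.
Step 4 — H = 1.767e-05 + j0.004204.
Step 5 — Magnitude: |H| = 0.004204 (-47.5 dB); phase: φ = 89.8°.

|H| = 0.004204 (-47.5 dB), φ = 89.8°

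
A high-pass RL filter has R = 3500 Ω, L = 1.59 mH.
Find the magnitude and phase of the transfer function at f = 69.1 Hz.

Step 1 — Angular frequency: ω = 2π·69.1 = 434.2 rad/s.
Step 2 — Transfer function: H(jω) = jωL/(R + jωL).
Step 3 — Numerator jωL = j·0.6903; denominator R + jωL = 3500 + j0.6903.
Step 4 — H = 3.89e-08 + j0.0001972.
Step 5 — Magnitude: |H| = 0.0001972 (-74.1 dB); phase: φ = 90.0°.

|H| = 0.0001972 (-74.1 dB), φ = 90.0°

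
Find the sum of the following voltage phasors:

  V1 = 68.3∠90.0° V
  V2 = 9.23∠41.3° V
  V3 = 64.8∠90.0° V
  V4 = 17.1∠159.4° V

Step 1 — Convert each phasor to rectangular form:
  V1 = 68.3·(cos(90.0°) + j·sin(90.0°)) = 0 + j68.3 V
  V2 = 9.23·(cos(41.3°) + j·sin(41.3°)) = 6.934 + j6.092 V
  V3 = 64.8·(cos(90.0°) + j·sin(90.0°)) = 0 + j64.8 V
  V4 = 17.1·(cos(159.4°) + j·sin(159.4°)) = -16.01 + j6.016 V
Step 2 — Sum components: V_total = -9.072 + j145.2 V.
Step 3 — Convert to polar: |V_total| = 145.5 V, ∠V_total = 93.6°.

V_total = 145.5∠93.6° V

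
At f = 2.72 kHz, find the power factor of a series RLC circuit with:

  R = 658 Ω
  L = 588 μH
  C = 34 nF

Step 1 — Angular frequency: ω = 2π·f = 2π·2720 = 1.709e+04 rad/s.
Step 2 — Component impedances:
  R: Z = R = 658 Ω
  L: Z = jωL = j·1.709e+04·0.000588 = 0 + j10.05 Ω
  C: Z = 1/(jωC) = -j/(ω·C) = 0 - j1721 Ω
Step 3 — Series combination: Z_total = R + L + C = 658 - j1711 Ω = 1833∠-69.0° Ω.
Step 4 — Power factor: PF = cos(φ) = Re(Z)/|Z| = 658/1833 = 0.359.
Step 5 — Type: Im(Z) = -1711 ⇒ leading (phase φ = -69.0°).

PF = 0.359 (leading, φ = -69.0°)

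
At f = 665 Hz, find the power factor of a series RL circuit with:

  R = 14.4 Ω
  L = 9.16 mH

Step 1 — Angular frequency: ω = 2π·f = 2π·665 = 4178 rad/s.
Step 2 — Component impedances:
  R: Z = R = 14.4 Ω
  L: Z = jωL = j·4178·0.00916 = 0 + j38.27 Ω
Step 3 — Series combination: Z_total = R + L = 14.4 + j38.27 Ω = 40.89∠69.4° Ω.
Step 4 — Power factor: PF = cos(φ) = Re(Z)/|Z| = 14.4/40.893 = 0.3521.
Step 5 — Type: Im(Z) = 38.27 ⇒ lagging (phase φ = 69.4°).

PF = 0.3521 (lagging, φ = 69.4°)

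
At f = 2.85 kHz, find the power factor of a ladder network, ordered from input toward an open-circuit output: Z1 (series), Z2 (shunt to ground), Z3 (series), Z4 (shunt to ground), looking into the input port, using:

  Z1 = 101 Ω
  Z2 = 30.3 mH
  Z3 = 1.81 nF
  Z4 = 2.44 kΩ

Step 1 — Angular frequency: ω = 2π·f = 2π·2850 = 1.791e+04 rad/s.
Step 2 — Component impedances:
  Z1: Z = R = 101 Ω
  Z2: Z = jωL = j·1.791e+04·0.0303 = 0 + j542.6 Ω
  Z3: Z = 1/(jωC) = -j/(ω·C) = 0 - j3.085e+04 Ω
  Z4: Z = R = 2440 Ω
Step 3 — Ladder network (open output): work backward from the far end, alternating series and parallel combinations. Z_in = 101.8 + j552.2 Ω = 561.5∠79.6° Ω.
Step 4 — Power factor: PF = cos(φ) = Re(Z)/|Z| = 101.777/561.535 = 0.1812.
Step 5 — Type: Im(Z) = 552.2 ⇒ lagging (phase φ = 79.6°).

PF = 0.1812 (lagging, φ = 79.6°)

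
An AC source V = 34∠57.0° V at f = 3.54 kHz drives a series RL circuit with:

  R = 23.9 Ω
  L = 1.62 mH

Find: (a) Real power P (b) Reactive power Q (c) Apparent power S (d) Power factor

Step 1 — Angular frequency: ω = 2π·f = 2π·3540 = 2.224e+04 rad/s.
Step 2 — Component impedances:
  R: Z = R = 23.9 Ω
  L: Z = jωL = j·2.224e+04·0.00162 = 0 + j36.03 Ω
Step 3 — Series combination: Z_total = R + L = 23.9 + j36.03 Ω = 43.24∠56.4° Ω.
Step 4 — Source phasor: V = 34∠57.0° V = 18.52 + j28.51 V.
Step 5 — Current: I = V / Z = 0.7863 + j0.007626 A = 0.7863∠0.6° A.
Step 6 — Complex power: S = V·I* = 14.78 + j22.28 VA.
Step 7 — Real power: P = Re(S) = 14.78 W.
Step 8 — Reactive power: Q = Im(S) = 22.28 VAR.
Step 9 — Apparent power: |S| = 26.74 VA.
Step 10 — Power factor: PF = P/|S| = 0.5527 (lagging).

(a) P = 14.78 W  (b) Q = 22.28 VAR  (c) S = 26.74 VA  (d) PF = 0.5527 (lagging)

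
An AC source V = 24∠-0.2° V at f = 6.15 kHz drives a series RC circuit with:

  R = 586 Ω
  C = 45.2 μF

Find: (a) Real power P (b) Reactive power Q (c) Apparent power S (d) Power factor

Step 1 — Angular frequency: ω = 2π·f = 2π·6150 = 3.864e+04 rad/s.
Step 2 — Component impedances:
  R: Z = R = 586 Ω
  C: Z = 1/(jωC) = -j/(ω·C) = 0 - j0.5725 Ω
Step 3 — Series combination: Z_total = R + C = 586 - j0.5725 Ω = 586∠-0.1° Ω.
Step 4 — Source phasor: V = 24∠-0.2° V = 24 - j0.08378 V.
Step 5 — Current: I = V / Z = 0.04096 - j0.0001029 A = 0.04096∠-0.1° A.
Step 6 — Complex power: S = V·I* = 0.9829 - j0.0009604 VA.
Step 7 — Real power: P = Re(S) = 0.9829 W.
Step 8 — Reactive power: Q = Im(S) = -0.0009604 VAR.
Step 9 — Apparent power: |S| = 0.9829 VA.
Step 10 — Power factor: PF = P/|S| = 1 (leading).

(a) P = 0.9829 W  (b) Q = -0.0009604 VAR  (c) S = 0.9829 VA  (d) PF = 1 (leading)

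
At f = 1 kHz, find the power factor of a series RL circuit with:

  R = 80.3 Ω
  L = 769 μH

Step 1 — Angular frequency: ω = 2π·f = 2π·1000 = 6283 rad/s.
Step 2 — Component impedances:
  R: Z = R = 80.3 Ω
  L: Z = jωL = j·6283·0.000769 = 0 + j4.832 Ω
Step 3 — Series combination: Z_total = R + L = 80.3 + j4.832 Ω = 80.45∠3.4° Ω.
Step 4 — Power factor: PF = cos(φ) = Re(Z)/|Z| = 80.3/80.445 = 0.9982.
Step 5 — Type: Im(Z) = 4.832 ⇒ lagging (phase φ = 3.4°).

PF = 0.9982 (lagging, φ = 3.4°)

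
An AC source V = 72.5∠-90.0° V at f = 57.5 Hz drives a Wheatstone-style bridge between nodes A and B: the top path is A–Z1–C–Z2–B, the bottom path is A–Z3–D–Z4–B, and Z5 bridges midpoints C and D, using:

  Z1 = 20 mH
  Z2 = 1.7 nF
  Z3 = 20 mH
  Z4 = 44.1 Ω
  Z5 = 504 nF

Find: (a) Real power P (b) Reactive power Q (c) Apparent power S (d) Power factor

Step 1 — Angular frequency: ω = 2π·f = 2π·57.5 = 361.3 rad/s.
Step 2 — Component impedances:
  Z1: Z = jωL = j·361.3·0.02 = 0 + j7.226 Ω
  Z2: Z = 1/(jωC) = -j/(ω·C) = 0 - j1.628e+06 Ω
  Z3: Z = jωL = j·361.3·0.02 = 0 + j7.226 Ω
  Z4: Z = R = 44.1 Ω
  Z5: Z = 1/(jωC) = -j/(ω·C) = 0 - j5492 Ω
Step 3 — Bridge requires nodal analysis (the Z5 bridge couples midpoints C and D, so the two paths cannot be reduced to a simple series/parallel combination). Setting node B to ground and injecting 1 A at node A, the 3-node admittance system at A, C, D solves to V_A = Z_AB = 44.1 + j7.234 Ω = 44.69∠9.3° Ω.
Step 4 — Source phasor: V = 72.5∠-90.0° V = 0 - j72.5 V.
Step 5 — Current: I = V / Z = -0.2626 - j1.601 A = 1.622∠-99.3° A.
Step 6 — Complex power: S = V·I* = 116.1 + j19.04 VA.
Step 7 — Real power: P = Re(S) = 116.1 W.
Step 8 — Reactive power: Q = Im(S) = 19.04 VAR.
Step 9 — Apparent power: |S| = 117.6 VA.
Step 10 — Power factor: PF = P/|S| = 0.9868 (lagging).

(a) P = 116.1 W  (b) Q = 19.04 VAR  (c) S = 117.6 VA  (d) PF = 0.9868 (lagging)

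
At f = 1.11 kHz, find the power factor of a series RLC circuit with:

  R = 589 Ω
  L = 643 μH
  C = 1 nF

Step 1 — Angular frequency: ω = 2π·f = 2π·1110 = 6974 rad/s.
Step 2 — Component impedances:
  R: Z = R = 589 Ω
  L: Z = jωL = j·6974·0.000643 = 0 + j4.484 Ω
  C: Z = 1/(jωC) = -j/(ω·C) = 0 - j1.434e+05 Ω
Step 3 — Series combination: Z_total = R + L + C = 589 - j1.434e+05 Ω = 1.434e+05∠-89.8° Ω.
Step 4 — Power factor: PF = cos(φ) = Re(Z)/|Z| = 589/1.4338e+05 = 0.004108.
Step 5 — Type: Im(Z) = -1.434e+05 ⇒ leading (phase φ = -89.8°).

PF = 0.004108 (leading, φ = -89.8°)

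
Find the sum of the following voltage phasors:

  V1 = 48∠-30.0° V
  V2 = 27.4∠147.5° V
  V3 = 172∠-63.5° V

Step 1 — Convert each phasor to rectangular form:
  V1 = 48·(cos(-30.0°) + j·sin(-30.0°)) = 41.57 - j24 V
  V2 = 27.4·(cos(147.5°) + j·sin(147.5°)) = -23.11 + j14.72 V
  V3 = 172·(cos(-63.5°) + j·sin(-63.5°)) = 76.75 - j153.9 V
Step 2 — Sum components: V_total = 95.21 - j163.2 V.
Step 3 — Convert to polar: |V_total| = 188.9 V, ∠V_total = -59.7°.

V_total = 188.9∠-59.7° V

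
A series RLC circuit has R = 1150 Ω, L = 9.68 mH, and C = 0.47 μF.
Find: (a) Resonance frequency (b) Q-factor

Step 1 — Resonance condition Im(Z)=0 gives ω₀ = 1/√(LC).
Step 2 — ω₀ = 1/√(0.00968·4.7e-07) = 1.483e+04 rad/s.
Step 3 — f₀ = ω₀/(2π) = 2360 Hz.
Step 4 — Series Q: Q = ω₀L/R = 1.483e+04·0.00968/1150 = 0.1248.

(a) f₀ = 2360 Hz  (b) Q = 0.1248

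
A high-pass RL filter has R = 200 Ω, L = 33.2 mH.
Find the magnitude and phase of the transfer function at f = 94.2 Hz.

Step 1 — Angular frequency: ω = 2π·94.2 = 591.9 rad/s.
Step 2 — Transfer function: H(jω) = jωL/(R + jωL).
Step 3 — Numerator jωL = j·19.65; denominator R + jωL = 200 + j19.65.
Step 4 — H = 0.009561 + j0.09731.
Step 5 — Magnitude: |H| = 0.09778 (-20.2 dB); phase: φ = 84.4°.

|H| = 0.09778 (-20.2 dB), φ = 84.4°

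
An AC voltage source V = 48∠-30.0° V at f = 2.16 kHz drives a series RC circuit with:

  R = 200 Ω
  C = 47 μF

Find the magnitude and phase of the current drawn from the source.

Step 1 — Angular frequency: ω = 2π·f = 2π·2160 = 1.357e+04 rad/s.
Step 2 — Component impedances:
  R: Z = R = 200 Ω
  C: Z = 1/(jωC) = -j/(ω·C) = 0 - j1.568 Ω
Step 3 — Series combination: Z_total = R + C = 200 - j1.568 Ω = 200∠-0.4° Ω.
Step 4 — Source phasor: V = 48∠-30.0° V = 41.57 - j24 V.
Step 5 — Ohm's law: I = V / Z_total = (41.57 - j24) / (200 - j1.568) = 0.2088 - j0.1184 A.
Step 6 — Convert to polar: |I| = 0.24 A, ∠I = -29.6°.

I = 0.24∠-29.6° A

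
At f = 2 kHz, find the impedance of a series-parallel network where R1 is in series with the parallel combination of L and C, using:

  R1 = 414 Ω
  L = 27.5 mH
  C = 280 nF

Step 1 — Angular frequency: ω = 2π·f = 2π·2000 = 1.257e+04 rad/s.
Step 2 — Component impedances:
  R1: Z = R = 414 Ω
  L: Z = jωL = j·1.257e+04·0.0275 = 0 + j345.6 Ω
  C: Z = 1/(jωC) = -j/(ω·C) = 0 - j284.2 Ω
Step 3 — Parallel branch: L || C = 1/(1/L + 1/C) = 0 - j1600 Ω.
Step 4 — Series with R1: Z_total = R1 + (L || C) = 414 - j1600 Ω = 1653∠-75.5° Ω.

Z = 414 - j1600 Ω = 1653∠-75.5° Ω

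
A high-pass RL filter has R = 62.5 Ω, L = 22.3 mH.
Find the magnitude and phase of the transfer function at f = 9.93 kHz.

Step 1 — Angular frequency: ω = 2π·9930 = 6.239e+04 rad/s.
Step 2 — Transfer function: H(jω) = jωL/(R + jωL).
Step 3 — Numerator jωL = j·1391; denominator R + jωL = 62.5 + j1391.
Step 4 — H = 0.998 + j0.04483.
Step 5 — Magnitude: |H| = 0.999 (-0.0 dB); phase: φ = 2.6°.

|H| = 0.999 (-0.0 dB), φ = 2.6°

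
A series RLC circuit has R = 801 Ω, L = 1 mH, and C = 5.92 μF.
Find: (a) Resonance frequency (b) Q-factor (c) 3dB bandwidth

Step 1 — Resonance condition Im(Z)=0 gives ω₀ = 1/√(LC).
Step 2 — ω₀ = 1/√(0.001·5.92e-06) = 1.3e+04 rad/s.
Step 3 — f₀ = ω₀/(2π) = 2069 Hz.
Step 4 — Series Q: Q = ω₀L/R = 1.3e+04·0.001/801 = 0.01623.
Step 5 — 3dB bandwidth: Δω = ω₀/Q = 8.01e+05 rad/s; BW = Δω/(2π) = 1.275e+05 Hz.

(a) f₀ = 2069 Hz  (b) Q = 0.01623  (c) BW = 1.275e+05 Hz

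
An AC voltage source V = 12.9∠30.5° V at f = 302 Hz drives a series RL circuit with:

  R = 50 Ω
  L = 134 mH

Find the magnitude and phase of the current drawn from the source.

Step 1 — Angular frequency: ω = 2π·f = 2π·302 = 1898 rad/s.
Step 2 — Component impedances:
  R: Z = R = 50 Ω
  L: Z = jωL = j·1898·0.134 = 0 + j254.3 Ω
Step 3 — Series combination: Z_total = R + L = 50 + j254.3 Ω = 259.1∠78.9° Ω.
Step 4 — Source phasor: V = 12.9∠30.5° V = 11.12 + j6.547 V.
Step 5 — Ohm's law: I = V / Z_total = (11.12 + j6.547) / (50 + j254.3) = 0.03307 - j0.03721 A.
Step 6 — Convert to polar: |I| = 0.04978 A, ∠I = -48.4°.

I = 0.04978∠-48.4° A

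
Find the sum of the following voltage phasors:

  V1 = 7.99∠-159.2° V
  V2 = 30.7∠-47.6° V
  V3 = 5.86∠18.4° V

Step 1 — Convert each phasor to rectangular form:
  V1 = 7.99·(cos(-159.2°) + j·sin(-159.2°)) = -7.469 - j2.837 V
  V2 = 30.7·(cos(-47.6°) + j·sin(-47.6°)) = 20.7 - j22.67 V
  V3 = 5.86·(cos(18.4°) + j·sin(18.4°)) = 5.56 + j1.85 V
Step 2 — Sum components: V_total = 18.79 - j23.66 V.
Step 3 — Convert to polar: |V_total| = 30.21 V, ∠V_total = -51.5°.

V_total = 30.21∠-51.5° V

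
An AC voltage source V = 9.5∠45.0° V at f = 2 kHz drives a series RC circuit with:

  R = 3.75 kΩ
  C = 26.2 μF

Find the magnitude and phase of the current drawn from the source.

Step 1 — Angular frequency: ω = 2π·f = 2π·2000 = 1.257e+04 rad/s.
Step 2 — Component impedances:
  R: Z = R = 3750 Ω
  C: Z = 1/(jωC) = -j/(ω·C) = 0 - j3.037 Ω
Step 3 — Series combination: Z_total = R + C = 3750 - j3.037 Ω = 3750∠-0.0° Ω.
Step 4 — Source phasor: V = 9.5∠45.0° V = 6.718 + j6.718 V.
Step 5 — Ohm's law: I = V / Z_total = (6.718 + j6.718) / (3750 - j3.037) = 0.00179 + j0.001793 A.
Step 6 — Convert to polar: |I| = 0.002533 A, ∠I = 45.0°.

I = 0.002533∠45.0° A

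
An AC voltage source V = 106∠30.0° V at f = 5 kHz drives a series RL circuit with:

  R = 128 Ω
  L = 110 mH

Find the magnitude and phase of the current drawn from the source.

Step 1 — Angular frequency: ω = 2π·f = 2π·5000 = 3.142e+04 rad/s.
Step 2 — Component impedances:
  R: Z = R = 128 Ω
  L: Z = jωL = j·3.142e+04·0.11 = 0 + j3456 Ω
Step 3 — Series combination: Z_total = R + L = 128 + j3456 Ω = 3458∠87.9° Ω.
Step 4 — Source phasor: V = 106∠30.0° V = 91.8 + j53 V.
Step 5 — Ohm's law: I = V / Z_total = (91.8 + j53) / (128 + j3456) = 0.0163 - j0.02596 A.
Step 6 — Convert to polar: |I| = 0.03065 A, ∠I = -57.9°.

I = 0.03065∠-57.9° A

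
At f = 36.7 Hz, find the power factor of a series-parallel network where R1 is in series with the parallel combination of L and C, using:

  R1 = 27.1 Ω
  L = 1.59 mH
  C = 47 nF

Step 1 — Angular frequency: ω = 2π·f = 2π·36.7 = 230.6 rad/s.
Step 2 — Component impedances:
  R1: Z = R = 27.1 Ω
  L: Z = jωL = j·230.6·0.00159 = 0 + j0.3666 Ω
  C: Z = 1/(jωC) = -j/(ω·C) = 0 - j9.227e+04 Ω
Step 3 — Parallel branch: L || C = 1/(1/L + 1/C) = 0 + j0.3666 Ω.
Step 4 — Series with R1: Z_total = R1 + (L || C) = 27.1 + j0.3666 Ω = 27.1∠0.8° Ω.
Step 5 — Power factor: PF = cos(φ) = Re(Z)/|Z| = 27.1/27.102 = 0.9999.
Step 6 — Type: Im(Z) = 0.3666 ⇒ lagging (phase φ = 0.8°).

PF = 0.9999 (lagging, φ = 0.8°)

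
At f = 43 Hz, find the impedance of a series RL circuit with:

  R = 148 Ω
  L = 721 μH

Step 1 — Angular frequency: ω = 2π·f = 2π·43 = 270.2 rad/s.
Step 2 — Component impedances:
  R: Z = R = 148 Ω
  L: Z = jωL = j·270.2·0.000721 = 0 + j0.1948 Ω
Step 3 — Series combination: Z_total = R + L = 148 + j0.1948 Ω = 148∠0.1° Ω.

Z = 148 + j0.1948 Ω = 148∠0.1° Ω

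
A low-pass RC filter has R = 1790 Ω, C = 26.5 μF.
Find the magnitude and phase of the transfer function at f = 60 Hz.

Step 1 — Angular frequency: ω = 2π·60 = 377 rad/s.
Step 2 — Transfer function: H(jω) = 1/(1 + jωRC).
Step 3 — Denominator: 1 + jωRC = 1 + j·377·1790·2.65e-05 = 1 + j17.88.
Step 4 — H = 0.003117 - j0.05575.
Step 5 — Magnitude: |H| = 0.05583 (-25.1 dB); phase: φ = -86.8°.

|H| = 0.05583 (-25.1 dB), φ = -86.8°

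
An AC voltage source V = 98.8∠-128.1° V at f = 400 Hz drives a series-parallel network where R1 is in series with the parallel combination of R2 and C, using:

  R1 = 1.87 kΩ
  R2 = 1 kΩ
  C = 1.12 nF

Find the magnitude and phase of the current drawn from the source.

Step 1 — Angular frequency: ω = 2π·f = 2π·400 = 2513 rad/s.
Step 2 — Component impedances:
  R1: Z = R = 1870 Ω
  R2: Z = R = 1000 Ω
  C: Z = 1/(jωC) = -j/(ω·C) = 0 - j3.553e+05 Ω
Step 3 — Parallel branch: R2 || C = 1/(1/R2 + 1/C) = 1000 - j2.815 Ω.
Step 4 — Series with R1: Z_total = R1 + (R2 || C) = 2870 - j2.815 Ω = 2870∠-0.1° Ω.
Step 5 — Source phasor: V = 98.8∠-128.1° V = -60.96 - j77.75 V.
Step 6 — Ohm's law: I = V / Z_total = (-60.96 - j77.75) / (2870 - j2.815) = -0.02121 - j0.02711 A.
Step 7 — Convert to polar: |I| = 0.03443 A, ∠I = -128.0°.

I = 0.03443∠-128.0° A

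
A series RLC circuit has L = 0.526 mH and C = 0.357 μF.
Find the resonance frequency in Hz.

Step 1 — Resonance condition Im(Z)=0 gives ω₀ = 1/√(LC).
Step 2 — ω₀ = 1/√(0.000526·3.57e-07) = 7.297e+04 rad/s.
Step 3 — f₀ = ω₀/(2π) = 1.161e+04 Hz.

f₀ = 1.161e+04 Hz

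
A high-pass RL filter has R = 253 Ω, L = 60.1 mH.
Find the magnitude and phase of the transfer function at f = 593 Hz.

Step 1 — Angular frequency: ω = 2π·593 = 3726 rad/s.
Step 2 — Transfer function: H(jω) = jωL/(R + jωL).
Step 3 — Numerator jωL = j·223.9; denominator R + jωL = 253 + j223.9.
Step 4 — H = 0.4393 + j0.4963.
Step 5 — Magnitude: |H| = 0.6628 (-3.6 dB); phase: φ = 48.5°.

|H| = 0.6628 (-3.6 dB), φ = 48.5°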